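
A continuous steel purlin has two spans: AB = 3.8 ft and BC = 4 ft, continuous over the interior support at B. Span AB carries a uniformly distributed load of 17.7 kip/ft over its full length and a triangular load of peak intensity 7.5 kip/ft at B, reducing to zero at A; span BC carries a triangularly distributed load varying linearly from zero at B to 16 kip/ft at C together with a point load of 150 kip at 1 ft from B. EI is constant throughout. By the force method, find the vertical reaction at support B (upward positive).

R_B = 205.9 kip

Release continuity at B by inserting a hinge; the redundant is the internal moment M_B. The primary structure is two simply-supported spans AB and BC.
End slopes at the hinge B, treating each span as simply supported:
  span AB: UDL 17.7: wL³/(24EI) = 40.47/EI
  span AB: triangular load, peak 7.5: w₀L³/(45EI) = 9.145/EI
  span BC: triangular load, peak 16: 7w₀L³/(360EI) = 19.91/EI
  span BC: point load 150 at a = 1: Pab(L + b)/(6LEI) = 131.2/EI
  relative rotation θ_0 = (49.61 + 151.2)/EI = 200.8/EI
A unit hogging moment at B produces rotation L₁/(3EI) + L₂/(3EI) = 2.6/EI.
Compatibility: M_B·(L₁+L₂)/(3EI) = θ_0, giving M_B = 77.22 kip·ft (hogging).
Span AB, ΣM about A with M_B applied at B: R_B^{AB}·3.8 = 163.9 + 77.22, so R_B^{AB} = 63.45 kip and R_A = 81.51 − 63.45 = 18.06 kip.
Span BC, ΣM about C: R_B^{BC}·4 = 492.7 + 77.22, so R_B^{BC} = 142.5 kip and R_C = 182 − 142.5 = 39.53 kip.
R_B = 63.45 + 142.5 = 205.9 kip.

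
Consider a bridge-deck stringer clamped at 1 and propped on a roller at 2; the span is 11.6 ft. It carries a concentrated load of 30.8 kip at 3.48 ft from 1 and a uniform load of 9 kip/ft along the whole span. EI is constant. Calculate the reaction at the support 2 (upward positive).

Release the roller at 2. Primary structure: cantilever fixed at 1.
Free-end deflection of the primary structure under the applied loading (downward +):
  point load 30.8 at a = 3.48: Pa²(3L − a)/(6EI) = 1947/EI
  UDL 9: wL⁴/(8EI) = 20370/EI
  δ_0 = 22317/EI
Tip deflection under a unit load at 2: L³/(3EI) = 520.3/EI.
The prop prevents deflection at 2: R_2 = δ_0/δ_{22} = 22317/520.3 = 42.89 kip.

R_2 = 42.89 kip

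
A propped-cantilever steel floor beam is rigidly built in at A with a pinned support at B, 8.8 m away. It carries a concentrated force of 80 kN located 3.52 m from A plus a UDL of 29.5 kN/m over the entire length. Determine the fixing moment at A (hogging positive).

M_A = 420.7 kN·m

Choose R_B as the redundant. The primary structure is the cantilever fixed at A.
Downward deflection at the released point B due to the loads:
  point load 80 at a = 3.52: Pa²(3L − a)/(6EI) = 3780/EI
  UDL 29.5: wL⁴/(8EI) = 22114/EI
  δ_0 = 25894/EI
Flexibility coefficient — unit upward force at B: δ_{BB} = L³/(3EI) = 227.2/EI.
The prop prevents deflection at B: R_B = δ_0/δ_{BB} = 25894/227.2 = 114 kN.
Moment equilibrium about A: M_A = Σ(load moments about A) − R_B·L = 1424 − 114×8.8 = 420.7 kN·m.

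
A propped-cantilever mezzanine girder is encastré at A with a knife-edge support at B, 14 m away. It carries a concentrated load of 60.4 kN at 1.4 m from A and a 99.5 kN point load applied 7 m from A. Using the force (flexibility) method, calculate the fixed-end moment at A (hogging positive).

Take the reaction at B as the redundant and release it; the primary structure is a cantilever fixed at A.
Deflection at B on the released cantilever, summing each load's contribution:
  point load 60.4 at a = 1.4: Pa²(3L − a)/(6EI) = 801.1/EI
  point load 99.5 at a = 7: Pa²(3L − a)/(6EI) = 28440/EI
  δ_0 = 29241/EI
Flexibility coefficient — unit upward force at B: δ_{BB} = L³/(3EI) = 914.7/EI.
The prop prevents deflection at B: R_B = δ_0/δ_{BB} = 29241/914.7 = 31.97 kN.
Moment equilibrium about A: M_A = Σ(load moments about A) − R_B·L = 781.1 − 31.97×14 = 333.5 kN·m.

M_A = 333.5 kN·m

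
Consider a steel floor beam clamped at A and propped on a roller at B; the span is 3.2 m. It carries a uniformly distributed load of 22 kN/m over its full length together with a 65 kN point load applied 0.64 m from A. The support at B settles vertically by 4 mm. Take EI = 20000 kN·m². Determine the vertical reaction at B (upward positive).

R_B = 22.72 kN

Release the roller at B. Primary structure: cantilever fixed at A.
Primary-structure tip deflection at B by superposition:
  UDL 22: wL⁴/(8EI) = 288.4/EI
  point load 65 at a = 0.64: Pa²(3L − a)/(6EI) = 39.76/EI
  δ_0 = 328.1/EI
Tip deflection under a unit load at B: L³/(3EI) = 10.92/EI.
With EI = 20000 kN·m²: δ_0 = 0.016406 m and δ_{BB} = 0.000546 m/kN.
Compatibility — the beam at B must follow the support down by 0.004 m: δ_0 − R_B·δ_{BB} = 0.004, so R_B = (0.016406 − 0.004)/0.000546 = 22.72 kN.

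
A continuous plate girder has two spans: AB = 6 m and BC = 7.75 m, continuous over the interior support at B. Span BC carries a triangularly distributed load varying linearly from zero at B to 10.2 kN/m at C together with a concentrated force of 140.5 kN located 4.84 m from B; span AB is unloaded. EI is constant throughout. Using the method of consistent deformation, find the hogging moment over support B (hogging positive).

Release continuity at B by inserting a hinge; the redundant is the internal moment M_B. The primary structure is two simply-supported spans AB and BC.
End slopes at the hinge B, treating each span as simply supported:
  span BC: triangular load, peak 10.2: 7w₀L³/(360EI) = 92.32/EI
  span BC: point load 140.5 at a = 4.84: Pab(L + b)/(6LEI) = 453.6/EI
  relative rotation θ_0 = (0 + 546)/EI = 546/EI
A unit hogging moment at B produces rotation L₁/(3EI) + L₂/(3EI) = 4.583/EI.
Slope continuity at B: θ_0 = M_B·4.583/EI, so M_B = 546/4.583 = 119.1 kN·m (hogging).

M_B = 119.1 kN·m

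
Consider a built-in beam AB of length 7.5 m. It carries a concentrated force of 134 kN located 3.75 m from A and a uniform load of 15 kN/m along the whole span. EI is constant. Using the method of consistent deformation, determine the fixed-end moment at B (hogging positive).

M_B = 195.9 kN·m

Release both end moments; the primary structure is a simply-supported span AB with redundants M_A and M_B.
Simple-span end rotations at A and B under the given loads:
  at A: point load 134 at a = 3.75: Pab(L + b)/(6LEI) = 471.1/EI
  at B: point load 134 at a = 3.75: Pab(L + a)/(6LEI) = 471.1/EI
  at A: UDL 15: wL³/(24EI) = 263.7/EI
  at B: UDL 15: wL³/(24EI) = 263.7/EI
  θ_A0 = 734.8/EI,  θ_B0 = 734.8/EI
Flexibility coefficients: a unit moment at one end gives L/(3EI) there and L/(6EI) at the far end, so f₁₁ = f₂₂ = 2.5/EI and f₁₂ = f₂₁ = 1.25/EI.
Compatibility — zero rotation at each built-in end:
  2.5 M_A + 1.25 M_B = 734.8
  1.25 M_A + 2.5 M_B = 734.8
Solving the pair gives M_A = 195.9 kN·m and M_B = 195.9 kN·m (hogging).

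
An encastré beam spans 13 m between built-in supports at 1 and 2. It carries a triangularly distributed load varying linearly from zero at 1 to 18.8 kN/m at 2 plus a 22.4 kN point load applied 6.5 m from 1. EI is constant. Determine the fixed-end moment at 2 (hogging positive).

M_2 = 195.3 kN·m

Take the two fixed-end moments M_1, M_2 as redundants; the released structure is the simple span 12.
Simple-span end rotations at 1 and 2 under the given loads:
  at 1: triangular load, peak 18.8: 7w₀L³/(360EI) = 803.1/EI
  at 2: triangular load, peak 18.8: w₀L³/(45EI) = 917.9/EI
  at 1: point load 22.4 at a = 6.5: Pab(L + b)/(6LEI) = 236.6/EI
  at 2: point load 22.4 at a = 6.5: Pab(L + a)/(6LEI) = 236.6/EI
  θ_10 = 1040/EI,  θ_20 = 1154/EI
Flexibility coefficients: a unit moment at one end gives L/(3EI) there and L/(6EI) at the far end, so f₁₁ = f₂₂ = 4.333/EI and f₁₂ = f₂₁ = 2.167/EI.
Compatibility — zero rotation at each built-in end:
  4.333 M_1 + 2.167 M_2 = 1040
  2.167 M_1 + 4.333 M_2 = 1154
Solving the pair gives M_1 = 142.3 kN·m and M_2 = 195.3 kN·m (hogging).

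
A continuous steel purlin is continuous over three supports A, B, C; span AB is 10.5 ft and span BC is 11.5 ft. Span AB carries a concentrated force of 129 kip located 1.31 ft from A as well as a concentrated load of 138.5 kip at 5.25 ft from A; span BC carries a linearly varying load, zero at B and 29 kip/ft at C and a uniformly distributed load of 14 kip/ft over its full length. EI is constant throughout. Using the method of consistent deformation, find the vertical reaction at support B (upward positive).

R_B = 295.7 kip

Take M_B as the redundant. Released structure: two simple spans AB and BC with a hinge at B.
End slopes at the hinge B, treating each span as simply supported:
  span AB: point load 129 at a = 1.31: Pab(L + a)/(6LEI) = 291.1/EI
  span AB: point load 138.5 at a = 5.25: Pab(L + a)/(6LEI) = 954.4/EI
  span BC: triangular load, peak 29: 7w₀L³/(360EI) = 857.6/EI
  span BC: UDL 14: wL³/(24EI) = 887.2/EI
  relative rotation θ_0 = (1245 + 1745)/EI = 2990/EI
A unit hogging moment at B produces rotation L₁/(3EI) + L₂/(3EI) = 7.333/EI.
Compatibility: M_B·(L₁+L₂)/(3EI) = θ_0, giving M_B = 407.8 kip·ft (hogging).
Span AB, ΣM about A with M_B applied at B: R_B^{AB}·10.5 = 896.1 + 407.8, so R_B^{AB} = 124.2 kip and R_A = 267.5 − 124.2 = 143.3 kip.
Span BC, ΣM about C: R_B^{BC}·11.5 = 1565 + 407.8, so R_B^{BC} = 171.5 kip and R_C = 327.8 − 171.5 = 156.2 kip.
R_B = 124.2 + 171.5 = 295.7 kip.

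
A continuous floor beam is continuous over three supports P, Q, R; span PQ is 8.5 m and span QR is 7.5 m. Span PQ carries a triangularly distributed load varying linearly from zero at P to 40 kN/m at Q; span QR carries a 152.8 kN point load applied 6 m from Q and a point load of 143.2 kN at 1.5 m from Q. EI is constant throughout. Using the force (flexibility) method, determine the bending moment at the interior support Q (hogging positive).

M_Q = 226.4 kN·m

Release continuity at Q by inserting a hinge; the redundant is the internal moment M_Q. The primary structure is two simply-supported spans PQ and QR.
Rotations at Q on the released spans (each span's end-slope, ×1/EI):
  span PQ: triangular load, peak 40: w₀L³/(45EI) = 545.9/EI
  span QR: point load 152.8 at a = 6: Pab(L + b)/(6LEI) = 275/EI
  span QR: point load 143.2 at a = 1.5: Pab(L + b)/(6LEI) = 386.6/EI
  relative rotation θ_0 = (545.9 + 661.7)/EI = 1208/EI
A unit hogging moment at Q produces rotation L₁/(3EI) + L₂/(3EI) = 5.333/EI.
Slope continuity at Q: θ_0 = M_Q·5.333/EI, so M_Q = 1208/5.333 = 226.4 kN·m (hogging).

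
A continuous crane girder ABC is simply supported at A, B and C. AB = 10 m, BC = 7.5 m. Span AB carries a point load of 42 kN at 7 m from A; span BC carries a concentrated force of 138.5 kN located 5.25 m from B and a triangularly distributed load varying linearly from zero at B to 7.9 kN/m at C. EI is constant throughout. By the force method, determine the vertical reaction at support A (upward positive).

Take M_B as the redundant. Released structure: two simple spans AB and BC with a hinge at B.
Rotations at B on the released spans (each span's end-slope, ×1/EI):
  span AB: point load 42 at a = 7: Pab(L + a)/(6LEI) = 249.9/EI
  span BC: point load 138.5 at a = 5.25: Pab(L + b)/(6LEI) = 354.5/EI
  span BC: triangular load, peak 7.9: 7w₀L³/(360EI) = 64.8/EI
  relative rotation θ_0 = (249.9 + 419.3)/EI = 669.2/EI
A unit hogging moment at B produces rotation L₁/(3EI) + L₂/(3EI) = 5.833/EI.
Slope continuity at B: θ_0 = M_B·5.833/EI, so M_B = 669.2/5.833 = 114.7 kN·m (hogging).
Span AB, ΣM about A with M_B applied at B: R_B^{AB}·10 = 294 + 114.7, so R_B^{AB} = 40.87 kN and R_A = 42 − 40.87 = 1.128 kN.

R_A = 1.128 kN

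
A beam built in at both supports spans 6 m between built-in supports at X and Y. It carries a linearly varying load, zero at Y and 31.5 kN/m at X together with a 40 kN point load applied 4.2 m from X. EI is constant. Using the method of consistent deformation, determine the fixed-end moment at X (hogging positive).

M_X = 71.82 kN·m

Release both end moments; the primary structure is a simply-supported span XY with redundants M_X and M_Y.
Simple-span end rotations at X and Y under the given loads:
  at X: triangular load, peak 31.5: w₀L³/(45EI) = 151.2/EI
  at Y: triangular load, peak 31.5: 7w₀L³/(360EI) = 132.3/EI
  at X: point load 40 at a = 4.2: Pab(L + b)/(6LEI) = 65.52/EI
  at Y: point load 40 at a = 4.2: Pab(L + a)/(6LEI) = 85.68/EI
  θ_X0 = 216.7/EI,  θ_Y0 = 218/EI
Flexibility coefficients: a unit moment at one end gives L/(3EI) there and L/(6EI) at the far end, so f₁₁ = f₂₂ = 2/EI and f₁₂ = f₂₁ = 1/EI.
Compatibility — zero rotation at each built-in end:
  2 M_X + 1 M_Y = 216.7
  1 M_X + 2 M_Y = 218
Solving the pair gives M_X = 71.82 kN·m and M_Y = 73.08 kN·m (hogging).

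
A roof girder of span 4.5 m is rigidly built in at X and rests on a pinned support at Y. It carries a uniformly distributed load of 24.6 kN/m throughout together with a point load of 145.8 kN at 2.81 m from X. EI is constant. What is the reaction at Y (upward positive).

R_Y = 109 kN

Take the reaction at Y as the redundant and release it; the primary structure is a cantilever fixed at X.
Primary-structure tip deflection at Y by superposition:
  UDL 24.6: wL⁴/(8EI) = 1261/EI
  point load 145.8 at a = 2.81: Pa²(3L − a)/(6EI) = 2051/EI
  δ_0 = 3312/EI
Tip deflection under a unit load at Y: L³/(3EI) = 30.38/EI.
Compatibility at Y: δ_0 − R_Y·δ_{YY} = 0, so R_Y = 3312/30.38 = 109 kN.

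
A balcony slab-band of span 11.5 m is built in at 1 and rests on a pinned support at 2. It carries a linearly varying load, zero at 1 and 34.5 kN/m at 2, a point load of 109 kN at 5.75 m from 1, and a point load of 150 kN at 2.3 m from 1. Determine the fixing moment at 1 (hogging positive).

M_1 = 749.6 kN·m

Choose R_2 as the redundant. The primary structure is the cantilever fixed at 1.
Deflection at 2 on the released cantilever, summing each load's contribution:
  triangular load, peak 34.5 at the free end: 11w₀L⁴/(120EI) = 55312/EI
  point load 109 at a = 5.75: Pa²(3L − a)/(6EI) = 17268/EI
  point load 150 at a = 2.3: Pa²(3L − a)/(6EI) = 4258/EI
  δ_0 = 76839/EI
Flexibility coefficient — unit upward force at 2: δ_{22} = L³/(3EI) = 507/EI.
The prop prevents deflection at 2: R_2 = δ_0/δ_{22} = 76839/507 = 151.6 kN.
Moment equilibrium about 1: M_1 = Σ(load moments about 1) − R_2·L = 2493 − 151.6×11.5 = 749.6 kN·m.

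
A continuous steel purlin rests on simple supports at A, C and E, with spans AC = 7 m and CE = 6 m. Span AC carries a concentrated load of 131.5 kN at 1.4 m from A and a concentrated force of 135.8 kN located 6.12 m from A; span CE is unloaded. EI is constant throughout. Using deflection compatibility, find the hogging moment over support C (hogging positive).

Insert a hinge at C; M_C is the redundant, and each span becomes simply supported.
End slopes at the hinge C, treating each span as simply supported:
  span AC: point load 131.5 at a = 1.4: Pab(L + a)/(6LEI) = 206.2/EI
  span AC: point load 135.8 at a = 6.12: Pab(L + a)/(6LEI) = 228.5/EI
  relative rotation θ_0 = (434.7 + 0)/EI = 434.7/EI
A unit hogging moment at C produces rotation L₁/(3EI) + L₂/(3EI) = 4.333/EI.
Slope continuity at C: θ_0 = M_C·4.333/EI, so M_C = 434.7/4.333 = 100.3 kN·m (hogging).

M_C = 100.3 kN·m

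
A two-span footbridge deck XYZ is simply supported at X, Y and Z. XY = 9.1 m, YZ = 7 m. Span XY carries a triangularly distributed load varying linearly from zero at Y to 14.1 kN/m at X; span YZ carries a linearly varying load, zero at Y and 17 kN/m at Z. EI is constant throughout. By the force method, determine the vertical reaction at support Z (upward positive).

Take M_Y as the redundant. Released structure: two simple spans XY and YZ with a hinge at Y.
Rotations at Y on the released spans (each span's end-slope, ×1/EI):
  span XY: triangular load, peak 14.1: 7w₀L³/(360EI) = 206.6/EI
  span YZ: triangular load, peak 17: 7w₀L³/(360EI) = 113.4/EI
  relative rotation θ_0 = (206.6 + 113.4)/EI = 320/EI
A unit hogging moment at Y produces rotation L₁/(3EI) + L₂/(3EI) = 5.367/EI.
Slope continuity at Y: θ_0 = M_Y·5.367/EI, so M_Y = 320/5.367 = 59.62 kN·m (hogging).
Span YZ, ΣM about Z: R_Y^{YZ}·7 = 138.8 + 59.62, so R_Y^{YZ} = 28.35 kN and R_Z = 59.5 − 28.35 = 31.15 kN.

R_Z = 31.15 kN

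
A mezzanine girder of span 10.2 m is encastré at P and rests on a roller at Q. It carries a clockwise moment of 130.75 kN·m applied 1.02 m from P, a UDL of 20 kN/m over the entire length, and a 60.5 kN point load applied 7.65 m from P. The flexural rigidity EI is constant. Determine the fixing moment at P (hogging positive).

M_P = 425.9 kN·m

Release the roller at Q. Primary structure: cantilever fixed at P.
Deflection at Q on the released cantilever, summing each load's contribution:
  clockwise couple 130.75 at a = 1.02: M₀a(2L − a)/(2EI) = 1292/EI
  UDL 20: wL⁴/(8EI) = 27061/EI
  point load 60.5 at a = 7.65: Pa²(3L − a)/(6EI) = 13543/EI
  δ_0 = 41896/EI
Tip deflection under a unit load at Q: L³/(3EI) = 353.7/EI.
Compatibility at Q: δ_0 − R_Q·δ_{QQ} = 0, so R_Q = 41896/353.7 = 118.4 kN.
Moment equilibrium about P: M_P = Σ(load moments about P) − R_Q·L = 1634 − 118.4×10.2 = 425.9 kN·m.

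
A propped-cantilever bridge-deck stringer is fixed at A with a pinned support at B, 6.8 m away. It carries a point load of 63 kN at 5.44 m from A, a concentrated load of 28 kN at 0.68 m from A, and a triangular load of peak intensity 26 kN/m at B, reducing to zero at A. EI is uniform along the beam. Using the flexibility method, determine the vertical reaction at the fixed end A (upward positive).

R_A = 86.02 kN

Choose R_B as the redundant. The primary structure is the cantilever fixed at A.
Primary-structure tip deflection at B by superposition:
  point load 63 at a = 5.44: Pa²(3L − a)/(6EI) = 4649/EI
  point load 28 at a = 0.68: Pa²(3L − a)/(6EI) = 42.55/EI
  triangular load, peak 26 at the free end: 11w₀L⁴/(120EI) = 5096/EI
  δ_0 = 9787/EI
Tip deflection under a unit load at B: L³/(3EI) = 104.8/EI.
Compatibility at B: δ_0 − R_B·δ_{BB} = 0, so R_B = 9787/104.8 = 93.38 kN.
Vertical equilibrium: R_A = ΣP − R_B = 179.4 − 93.38 = 86.02 kN.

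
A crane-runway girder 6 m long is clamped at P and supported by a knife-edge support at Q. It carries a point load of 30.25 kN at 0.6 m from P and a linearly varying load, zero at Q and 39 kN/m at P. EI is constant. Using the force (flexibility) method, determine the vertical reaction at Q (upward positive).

R_Q = 23.84 kN

Choose R_Q as the redundant. The primary structure is the cantilever fixed at P.
Primary-structure tip deflection at Q by superposition:
  point load 30.25 at a = 0.6: Pa²(3L − a)/(6EI) = 31.58/EI
  triangular load, peak 39 at the fixed end: w₀L⁴/(30EI) = 1685/EI
  δ_0 = 1716/EI
Tip deflection under a unit load at Q: L³/(3EI) = 72/EI.
Compatibility at Q: δ_0 − R_Q·δ_{QQ} = 0, so R_Q = 1716/72 = 23.84 kN.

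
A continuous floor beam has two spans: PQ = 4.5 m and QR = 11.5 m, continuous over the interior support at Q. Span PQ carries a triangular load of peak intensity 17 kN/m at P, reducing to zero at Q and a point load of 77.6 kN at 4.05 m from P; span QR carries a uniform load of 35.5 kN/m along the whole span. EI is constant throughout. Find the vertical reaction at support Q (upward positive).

Release continuity at Q by inserting a hinge; the redundant is the internal moment M_Q. The primary structure is two simply-supported spans PQ and QR.
Discontinuity in slope at Q on the released structure — sum the simple-span end rotations:
  span PQ: triangular load, peak 17: 7w₀L³/(360EI) = 30.12/EI
  span PQ: point load 77.6 at a = 4.05: Pab(L + a)/(6LEI) = 44.78/EI
  span QR: UDL 35.5: wL³/(24EI) = 2250/EI
  relative rotation θ_0 = (74.91 + 2250)/EI = 2325/EI
A unit hogging moment at Q produces rotation L₁/(3EI) + L₂/(3EI) = 5.333/EI.
Compatibility: M_Q·(L₁+L₂)/(3EI) = θ_0, giving M_Q = 435.9 kN·m (hogging).
Span PQ, ΣM about P with M_Q applied at Q: R_Q^{PQ}·4.5 = 371.7 + 435.9, so R_Q^{PQ} = 179.4 kN and R_P = 115.8 − 179.4 = -63.6 kN.
Span QR, ΣM about R: R_Q^{QR}·11.5 = 2347 + 435.9, so R_Q^{QR} = 242 kN and R_R = 408.2 − 242 = 166.2 kN.
R_Q = 179.4 + 242 = 421.5 kN.

R_Q = 421.5 kN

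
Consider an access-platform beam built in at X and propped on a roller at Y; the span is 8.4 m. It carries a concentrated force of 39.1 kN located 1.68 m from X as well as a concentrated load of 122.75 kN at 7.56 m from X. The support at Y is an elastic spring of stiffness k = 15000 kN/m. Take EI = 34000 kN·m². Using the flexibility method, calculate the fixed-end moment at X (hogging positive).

M_X = 108.5 kN·m

Remove the prop at Y; the released (primary) structure is a cantilever built in at X.
Deflection at Y on the released cantilever, summing each load's contribution:
  point load 39.1 at a = 1.68: Pa²(3L − a)/(6EI) = 432.6/EI
  point load 122.75 at a = 7.56: Pa²(3L − a)/(6EI) = 20626/EI
  δ_0 = 21058/EI
Tip deflection under a unit load at Y: L³/(3EI) = 197.6/EI.
With EI = 34000 kN·m²: δ_0 = 0.61937 m and δ_{YY} = 0.005811 m/kN.
Compatibility — the spring shortens by R_Y/k under the reaction it provides: δ_0 − R_Y·δ_{YY} = R_Y/k. With 1/k = 0.000067 m/kN, R_Y = δ_0 / (δ_{YY} + 1/k) = 0.61937 / (0.005811 + 0.000067) = 105.4 kN.
Moment equilibrium about X: M_X = Σ(load moments about X) − R_Y·L = 993.7 − 105.4×8.4 = 108.5 kN·m.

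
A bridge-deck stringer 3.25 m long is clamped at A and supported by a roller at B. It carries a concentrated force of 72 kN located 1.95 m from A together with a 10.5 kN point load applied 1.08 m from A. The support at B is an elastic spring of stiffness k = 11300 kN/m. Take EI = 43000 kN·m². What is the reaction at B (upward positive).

R_B = 24.5 kN

Remove the prop at B; the released (primary) structure is a cantilever built in at A.
Free-end deflection of the primary structure under the applied loading (downward +):
  point load 72 at a = 1.95: Pa²(3L − a)/(6EI) = 355.9/EI
  point load 10.5 at a = 1.08: Pa²(3L − a)/(6EI) = 17.7/EI
  δ_0 = 373.6/EI
Flexibility coefficient — unit upward force at B: δ_{BB} = L³/(3EI) = 11.44/EI.
With EI = 43000 kN·m²: δ_0 = 0.008689 m and δ_{BB} = 0.000266 m/kN.
Compatibility — the spring shortens by R_B/k under the reaction it provides: δ_0 − R_B·δ_{BB} = R_B/k. With 1/k = 0.000088 m/kN, R_B = δ_0 / (δ_{BB} + 1/k) = 0.008689 / (0.000266 + 0.000088) = 24.5 kN.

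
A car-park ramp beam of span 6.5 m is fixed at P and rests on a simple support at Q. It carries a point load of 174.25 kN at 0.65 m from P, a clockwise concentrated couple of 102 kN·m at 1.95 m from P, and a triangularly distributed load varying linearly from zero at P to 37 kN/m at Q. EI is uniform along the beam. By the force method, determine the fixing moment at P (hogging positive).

Choose R_Q as the redundant. The primary structure is the cantilever fixed at P.
Downward deflection at the released point Q due to the loads:
  point load 174.25 at a = 0.65: Pa²(3L − a)/(6EI) = 231.3/EI
  clockwise couple 102 at a = 1.95: M₀a(2L − a)/(2EI) = 1099/EI
  triangular load, peak 37 at the free end: 11w₀L⁴/(120EI) = 6054/EI
  δ_0 = 7385/EI
Tip deflection under a unit load at Q: L³/(3EI) = 91.54/EI.
Compatibility at Q: δ_0 − R_Q·δ_{QQ} = 0, so R_Q = 7385/91.54 = 80.67 kN.
Moment equilibrium about P: M_P = Σ(load moments about P) − R_Q·L = 736.3 − 80.67×6.5 = 212 kN·m.

M_P = 212 kN·m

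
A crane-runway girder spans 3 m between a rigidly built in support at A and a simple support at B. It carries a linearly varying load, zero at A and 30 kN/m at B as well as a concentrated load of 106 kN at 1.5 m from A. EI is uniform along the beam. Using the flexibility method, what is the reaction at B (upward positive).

Release the roller at B. Primary structure: cantilever fixed at A.
Free-end deflection of the primary structure under the applied loading (downward +):
  triangular load, peak 30 at the free end: 11w₀L⁴/(120EI) = 222.8/EI
  point load 106 at a = 1.5: Pa²(3L − a)/(6EI) = 298.1/EI
  δ_0 = 520.9/EI
Tip deflection under a unit load at B: L³/(3EI) = 9/EI.
Compatibility at B: δ_0 − R_B·δ_{BB} = 0, so R_B = 520.9/9 = 57.88 kN.

R_B = 57.88 kN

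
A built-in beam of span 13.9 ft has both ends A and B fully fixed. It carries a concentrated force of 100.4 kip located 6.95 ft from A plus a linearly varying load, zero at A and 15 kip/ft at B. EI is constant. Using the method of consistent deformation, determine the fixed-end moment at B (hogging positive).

M_B = 319.4 kip·ft

Take the two fixed-end moments M_A, M_B as redundants; the released structure is the simple span AB.
On the primary (simply-supported) span, the end slopes from the loading are:
  at A: point load 100.4 at a = 6.95: Pab(L + b)/(6LEI) = 1212/EI
  at B: point load 100.4 at a = 6.95: Pab(L + a)/(6LEI) = 1212/EI
  at A: triangular load, peak 15: 7w₀L³/(360EI) = 783.3/EI
  at B: triangular load, peak 15: w₀L³/(45EI) = 895.2/EI
  θ_A0 = 1996/EI,  θ_B0 = 2108/EI
Flexibility coefficients: a unit moment at one end gives L/(3EI) there and L/(6EI) at the far end, so f₁₁ = f₂₂ = 4.633/EI and f₁₂ = f₂₁ = 2.317/EI.
Compatibility — zero rotation at each built-in end:
  4.633 M_A + 2.317 M_B = 1996
  2.317 M_A + 4.633 M_B = 2108
Solving the pair gives M_A = 271.1 kip·ft and M_B = 319.4 kip·ft (hogging).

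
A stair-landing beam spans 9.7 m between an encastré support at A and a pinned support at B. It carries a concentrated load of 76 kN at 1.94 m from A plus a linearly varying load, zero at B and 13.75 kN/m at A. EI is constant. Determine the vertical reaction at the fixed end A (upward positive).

Take the reaction at B as the redundant and release it; the primary structure is a cantilever fixed at A.
Primary-structure tip deflection at B by superposition:
  point load 76 at a = 1.94: Pa²(3L − a)/(6EI) = 1295/EI
  triangular load, peak 13.75 at the fixed end: w₀L⁴/(30EI) = 4058/EI
  δ_0 = 5352/EI
Tip deflection under a unit load at B: L³/(3EI) = 304.2/EI.
The prop prevents deflection at B: R_B = δ_0/δ_{BB} = 5352/304.2 = 17.59 kN.
Vertical equilibrium: R_A = ΣP − R_B = 142.7 − 17.59 = 125.1 kN.

R_A = 125.1 kN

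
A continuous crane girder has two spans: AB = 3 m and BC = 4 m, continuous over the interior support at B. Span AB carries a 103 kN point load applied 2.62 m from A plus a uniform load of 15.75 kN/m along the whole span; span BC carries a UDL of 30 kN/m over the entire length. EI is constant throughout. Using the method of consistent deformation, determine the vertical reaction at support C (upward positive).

R_C = 46.1 kN

Release continuity at B by inserting a hinge; the redundant is the internal moment M_B. The primary structure is two simply-supported spans AB and BC.
End slopes at the hinge B, treating each span as simply supported:
  span AB: point load 103 at a = 2.62: Pab(L + a)/(6LEI) = 32.02/EI
  span AB: UDL 15.75: wL³/(24EI) = 17.72/EI
  span BC: UDL 30: wL³/(24EI) = 80/EI
  relative rotation θ_0 = (49.74 + 80)/EI = 129.7/EI
A unit hogging moment at B produces rotation L₁/(3EI) + L₂/(3EI) = 2.333/EI.
Slope continuity at B: θ_0 = M_B·2.333/EI, so M_B = 129.7/2.333 = 55.6 kN·m (hogging).
Span BC, ΣM about C: R_B^{BC}·4 = 240 + 55.6, so R_B^{BC} = 73.9 kN and R_C = 120 − 73.9 = 46.1 kN.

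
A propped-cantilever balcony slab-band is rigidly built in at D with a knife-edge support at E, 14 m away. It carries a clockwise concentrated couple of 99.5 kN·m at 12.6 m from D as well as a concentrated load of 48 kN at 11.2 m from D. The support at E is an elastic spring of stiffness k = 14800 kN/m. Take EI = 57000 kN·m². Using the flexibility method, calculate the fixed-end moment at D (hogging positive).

M_D = 18.86 kN·m

Take the reaction at E as the redundant and release it; the primary structure is a cantilever fixed at D.
Primary-structure tip deflection at E by superposition:
  clockwise couple 99.5 at a = 12.6: M₀a(2L − a)/(2EI) = 9653/EI
  point load 48 at a = 11.2: Pa²(3L − a)/(6EI) = 30908/EI
  δ_0 = 40562/EI
Flexibility coefficient — unit upward force at E: δ_{EE} = L³/(3EI) = 914.7/EI.
With EI = 57000 kN·m²: δ_0 = 0.71161 m and δ_{EE} = 0.016047 m/kN.
Compatibility — the spring shortens by R_E/k under the reaction it provides: δ_0 − R_E·δ_{EE} = R_E/k. With 1/k = 0.000068 m/kN, R_E = δ_0 / (δ_{EE} + 1/k) = 0.71161 / (0.016047 + 0.000068) = 44.16 kN.
Moment equilibrium about D: M_D = Σ(load moments about D) − R_E·L = 637.1 − 44.16×14 = 18.86 kN·m.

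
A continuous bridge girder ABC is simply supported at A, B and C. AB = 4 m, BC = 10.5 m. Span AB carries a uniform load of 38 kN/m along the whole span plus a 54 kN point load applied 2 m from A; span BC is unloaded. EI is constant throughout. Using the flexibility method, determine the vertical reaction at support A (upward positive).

R_A = 94.97 kN

Release continuity at B by inserting a hinge; the redundant is the internal moment M_B. The primary structure is two simply-supported spans AB and BC.
Discontinuity in slope at B on the released structure — sum the simple-span end rotations:
  span AB: UDL 38: wL³/(24EI) = 101.3/EI
  span AB: point load 54 at a = 2: Pab(L + a)/(6LEI) = 54/EI
  relative rotation θ_0 = (155.3 + 0)/EI = 155.3/EI
A unit hogging moment at B produces rotation L₁/(3EI) + L₂/(3EI) = 4.833/EI.
Slope continuity at B: θ_0 = M_B·4.833/EI, so M_B = 155.3/4.833 = 32.14 kN·m (hogging).
Span AB, ΣM about A with M_B applied at B: R_B^{AB}·4 = 412 + 32.14, so R_B^{AB} = 111 kN and R_A = 206 − 111 = 94.97 kN.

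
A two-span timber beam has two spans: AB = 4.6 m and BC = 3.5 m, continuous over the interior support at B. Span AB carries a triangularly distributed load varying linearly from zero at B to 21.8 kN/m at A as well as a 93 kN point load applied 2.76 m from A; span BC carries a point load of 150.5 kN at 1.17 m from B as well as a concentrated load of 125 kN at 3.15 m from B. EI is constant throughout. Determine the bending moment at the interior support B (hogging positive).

Take M_B as the redundant. Released structure: two simple spans AB and BC with a hinge at B.
Rotations at B on the released spans (each span's end-slope, ×1/EI):
  span AB: triangular load, peak 21.8: 7w₀L³/(360EI) = 41.26/EI
  span AB: point load 93 at a = 2.76: Pab(L + a)/(6LEI) = 125.9/EI
  span BC: point load 150.5 at a = 1.17: Pab(L + b)/(6LEI) = 113.9/EI
  span BC: point load 125 at a = 3.15: Pab(L + b)/(6LEI) = 25.27/EI
  relative rotation θ_0 = (167.2 + 139.2)/EI = 306.4/EI
A unit hogging moment at B produces rotation L₁/(3EI) + L₂/(3EI) = 2.7/EI.
Slope continuity at B: θ_0 = M_B·2.7/EI, so M_B = 306.4/2.7 = 113.5 kN·m (hogging).

M_B = 113.5 kN·m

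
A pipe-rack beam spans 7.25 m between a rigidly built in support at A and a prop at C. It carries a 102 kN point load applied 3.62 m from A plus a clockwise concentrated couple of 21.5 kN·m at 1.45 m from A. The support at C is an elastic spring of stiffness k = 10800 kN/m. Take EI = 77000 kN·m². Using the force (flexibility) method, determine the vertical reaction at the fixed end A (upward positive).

Choose R_C as the redundant. The primary structure is the cantilever fixed at A.
Downward deflection at the released point C due to the loads:
  point load 102 at a = 3.62: Pa²(3L − a)/(6EI) = 4039/EI
  clockwise couple 21.5 at a = 1.45: M₀a(2L − a)/(2EI) = 203.4/EI
  δ_0 = 4242/EI
Tip deflection under a unit load at C: L³/(3EI) = 127/EI.
With EI = 77000 kN·m²: δ_0 = 0.055095 m and δ_{CC} = 0.00165 m/kN.
Compatibility — the spring shortens by R_C/k under the reaction it provides: δ_0 − R_C·δ_{CC} = R_C/k. With 1/k = 0.000093 m/kN, R_C = δ_0 / (δ_{CC} + 1/k) = 0.055095 / (0.00165 + 0.000093) = 31.62 kN.
Vertical equilibrium: R_A = ΣP − R_C = 102 − 31.62 = 70.38 kN.

R_A = 70.38 kN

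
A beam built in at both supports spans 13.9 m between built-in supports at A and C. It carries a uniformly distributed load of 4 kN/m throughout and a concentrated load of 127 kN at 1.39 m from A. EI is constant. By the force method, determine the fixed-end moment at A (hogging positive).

M_A = 207.4 kN·m

Release both end moments; the primary structure is a simply-supported span AC with redundants M_A and M_C.
On the primary (simply-supported) span, the end slopes from the loading are:
  at A: UDL 4: wL³/(24EI) = 447.6/EI
  at C: UDL 4: wL³/(24EI) = 447.6/EI
  at A: point load 127 at a = 1.39: Pab(L + b)/(6LEI) = 699.3/EI
  at C: point load 127 at a = 1.39: Pab(L + a)/(6LEI) = 404.9/EI
  θ_A0 = 1147/EI,  θ_C0 = 852.5/EI
Flexibility coefficients: a unit moment at one end gives L/(3EI) there and L/(6EI) at the far end, so f₁₁ = f₂₂ = 4.633/EI and f₁₂ = f₂₁ = 2.317/EI.
Compatibility — zero rotation at each built-in end:
  4.633 M_A + 2.317 M_C = 1147
  2.317 M_A + 4.633 M_C = 852.5
Solving the pair gives M_A = 207.4 kN·m and M_C = 80.29 kN·m (hogging).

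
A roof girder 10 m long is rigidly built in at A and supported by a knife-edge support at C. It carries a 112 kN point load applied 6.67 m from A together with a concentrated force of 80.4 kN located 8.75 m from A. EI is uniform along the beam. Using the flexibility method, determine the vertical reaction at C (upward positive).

R_C = 123.5 kN

Take the reaction at C as the redundant and release it; the primary structure is a cantilever fixed at A.
Downward deflection at the released point C due to the loads:
  point load 112 at a = 6.67: Pa²(3L − a)/(6EI) = 19375/EI
  point load 80.4 at a = 8.75: Pa²(3L − a)/(6EI) = 21801/EI
  δ_0 = 41176/EI
Flexibility coefficient — unit upward force at C: δ_{CC} = L³/(3EI) = 333.3/EI.
The prop prevents deflection at C: R_C = δ_0/δ_{CC} = 41176/333.3 = 123.5 kN.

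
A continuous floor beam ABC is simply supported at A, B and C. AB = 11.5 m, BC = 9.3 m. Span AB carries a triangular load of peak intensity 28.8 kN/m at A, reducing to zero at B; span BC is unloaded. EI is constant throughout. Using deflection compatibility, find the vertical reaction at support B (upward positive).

R_B = 79.09 kN

Release continuity at B by inserting a hinge; the redundant is the internal moment M_B. The primary structure is two simply-supported spans AB and BC.
Rotations at B on the released spans (each span's end-slope, ×1/EI):
  span AB: triangular load, peak 28.8: 7w₀L³/(360EI) = 851.7/EI
  relative rotation θ_0 = (851.7 + 0)/EI = 851.7/EI
A unit hogging moment at B produces rotation L₁/(3EI) + L₂/(3EI) = 6.933/EI.
Compatibility: M_B·(L₁+L₂)/(3EI) = θ_0, giving M_B = 122.8 kN·m (hogging).
Span AB, ΣM about A with M_B applied at B: R_B^{AB}·11.5 = 634.8 + 122.8, so R_B^{AB} = 65.88 kN and R_A = 165.6 − 65.88 = 99.72 kN.
Span BC, ΣM about C: R_B^{BC}·9.3 = 0 + 122.8, so R_B^{BC} = 13.21 kN and R_C = 0 − 13.21 = -13.21 kN.
R_B = 65.88 + 13.21 = 79.09 kN.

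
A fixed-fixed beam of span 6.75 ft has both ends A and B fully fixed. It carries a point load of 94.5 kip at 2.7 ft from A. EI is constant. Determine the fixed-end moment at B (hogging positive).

Take the two fixed-end moments M_A, M_B as redundants; the released structure is the simple span AB.
Simple-span end rotations at A and B under the given loads:
  at A: point load 94.5 at a = 2.7: Pab(L + b)/(6LEI) = 275.6/EI
  at B: point load 94.5 at a = 2.7: Pab(L + a)/(6LEI) = 241.1/EI
  θ_A0 = 275.6/EI,  θ_B0 = 241.1/EI
Flexibility coefficients: a unit moment at one end gives L/(3EI) there and L/(6EI) at the far end, so f₁₁ = f₂₂ = 2.25/EI and f₁₂ = f₂₁ = 1.125/EI.
Compatibility — zero rotation at each built-in end:
  2.25 M_A + 1.125 M_B = 275.6
  1.125 M_A + 2.25 M_B = 241.1
Solving the pair gives M_A = 91.85 kip·ft and M_B = 61.24 kip·ft (hogging).

M_B = 61.24 kip·ft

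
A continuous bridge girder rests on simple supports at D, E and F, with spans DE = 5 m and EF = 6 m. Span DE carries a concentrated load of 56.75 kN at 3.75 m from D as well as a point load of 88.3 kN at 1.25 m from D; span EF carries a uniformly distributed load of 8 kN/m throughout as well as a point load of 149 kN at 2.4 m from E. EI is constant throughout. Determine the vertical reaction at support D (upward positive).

Insert a hinge at E; M_E is the redundant, and each span becomes simply supported.
End slopes at the hinge E, treating each span as simply supported:
  span DE: point load 56.75 at a = 3.75: Pab(L + a)/(6LEI) = 77.59/EI
  span DE: point load 88.3 at a = 1.25: Pab(L + a)/(6LEI) = 86.23/EI
  span EF: UDL 8: wL³/(24EI) = 72/EI
  span EF: point load 149 at a = 2.4: Pab(L + b)/(6LEI) = 343.3/EI
  relative rotation θ_0 = (163.8 + 415.3)/EI = 579.1/EI
A unit hogging moment at E produces rotation L₁/(3EI) + L₂/(3EI) = 3.667/EI.
Compatibility: M_E·(L₁+L₂)/(3EI) = θ_0, giving M_E = 157.9 kN·m (hogging).
Span DE, ΣM about D with M_E applied at E: R_E^{DE}·5 = 323.2 + 157.9, so R_E^{DE} = 96.23 kN and R_D = 145.1 − 96.23 = 48.82 kN.

R_D = 48.82 kN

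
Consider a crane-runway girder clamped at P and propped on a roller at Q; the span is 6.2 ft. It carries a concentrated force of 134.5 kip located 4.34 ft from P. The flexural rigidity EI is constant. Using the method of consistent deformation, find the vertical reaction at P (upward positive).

R_P = 58.71 kip

Remove the prop at Q; the released (primary) structure is a cantilever built in at P.
Downward deflection at the released point Q due to the loads:
  point load 134.5 at a = 4.34: Pa²(3L − a)/(6EI) = 6021/EI
Tip deflection under a unit load at Q: L³/(3EI) = 79.44/EI.
Compatibility at Q: δ_0 − R_Q·δ_{QQ} = 0, so R_Q = 6021/79.44 = 75.79 kip.
Vertical equilibrium: R_P = ΣP − R_Q = 134.5 − 75.79 = 58.71 kip.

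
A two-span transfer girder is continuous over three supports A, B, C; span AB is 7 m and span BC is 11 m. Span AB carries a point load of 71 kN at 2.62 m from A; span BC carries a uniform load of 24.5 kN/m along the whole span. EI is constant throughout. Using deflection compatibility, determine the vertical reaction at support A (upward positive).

Take M_B as the redundant. Released structure: two simple spans AB and BC with a hinge at B.
End slopes at the hinge B, treating each span as simply supported:
  span AB: point load 71 at a = 2.62: Pab(L + a)/(6LEI) = 186.6/EI
  span BC: UDL 24.5: wL³/(24EI) = 1359/EI
  relative rotation θ_0 = (186.6 + 1359)/EI = 1545/EI
A unit hogging moment at B produces rotation L₁/(3EI) + L₂/(3EI) = 6/EI.
Compatibility: M_B·(L₁+L₂)/(3EI) = θ_0, giving M_B = 257.6 kN·m (hogging).
Span AB, ΣM about A with M_B applied at B: R_B^{AB}·7 = 186 + 257.6, so R_B^{AB} = 63.37 kN and R_A = 71 − 63.37 = 7.632 kN.

R_A = 7.632 kN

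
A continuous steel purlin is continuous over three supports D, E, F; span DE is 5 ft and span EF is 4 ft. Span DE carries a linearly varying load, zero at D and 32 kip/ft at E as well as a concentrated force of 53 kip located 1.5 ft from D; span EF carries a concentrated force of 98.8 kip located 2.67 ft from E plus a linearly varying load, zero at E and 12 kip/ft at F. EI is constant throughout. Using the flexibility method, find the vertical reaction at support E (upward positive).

R_E = 146.4 kip

Insert a hinge at E; M_E is the redundant, and each span becomes simply supported.
Rotations at E on the released spans (each span's end-slope, ×1/EI):
  span DE: triangular load, peak 32: w₀L³/(45EI) = 88.89/EI
  span DE: point load 53 at a = 1.5: Pab(L + a)/(6LEI) = 60.29/EI
  span EF: point load 98.8 at a = 2.67: Pab(L + b)/(6LEI) = 77.92/EI
  span EF: triangular load, peak 12: 7w₀L³/(360EI) = 14.93/EI
  relative rotation θ_0 = (149.2 + 92.85)/EI = 242/EI
A unit hogging moment at E produces rotation L₁/(3EI) + L₂/(3EI) = 3/EI.
Compatibility: M_E·(L₁+L₂)/(3EI) = θ_0, giving M_E = 80.68 kip·ft (hogging).
Span DE, ΣM about D with M_E applied at E: R_E^{DE}·5 = 346.2 + 80.68, so R_E^{DE} = 85.37 kip and R_D = 133 − 85.37 = 47.63 kip.
Span EF, ΣM about F: R_E^{EF}·4 = 163.4 + 80.68, so R_E^{EF} = 61.02 kip and R_F = 122.8 − 61.02 = 61.78 kip.
R_E = 85.37 + 61.02 = 146.4 kip.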